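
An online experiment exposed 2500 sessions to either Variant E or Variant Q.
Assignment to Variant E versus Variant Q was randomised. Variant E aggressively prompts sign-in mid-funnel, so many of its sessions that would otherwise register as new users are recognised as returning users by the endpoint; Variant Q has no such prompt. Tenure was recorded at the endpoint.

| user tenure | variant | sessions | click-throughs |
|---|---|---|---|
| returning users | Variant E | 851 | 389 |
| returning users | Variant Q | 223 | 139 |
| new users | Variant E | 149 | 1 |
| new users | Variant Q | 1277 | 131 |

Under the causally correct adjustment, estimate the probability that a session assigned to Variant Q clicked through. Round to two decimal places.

The distribution of user tenure is itself part of what the variant does — it is an intermediate outcome. Holding it fixed would remove that part of the effect; the total effect is the pooled difference.
So P(outcome | do(Variant Q)) is just the pooled rate for Variant Q: 270/1500 = 0.180.

0.18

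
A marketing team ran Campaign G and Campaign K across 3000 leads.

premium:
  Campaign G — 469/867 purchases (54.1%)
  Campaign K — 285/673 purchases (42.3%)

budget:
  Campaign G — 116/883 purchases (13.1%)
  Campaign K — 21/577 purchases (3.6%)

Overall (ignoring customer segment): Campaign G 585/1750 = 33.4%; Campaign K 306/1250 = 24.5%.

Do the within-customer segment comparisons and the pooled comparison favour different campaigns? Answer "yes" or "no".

Within each customer segment level (premium 54.1% vs 42.3%; budget 13.1% vs 3.6%), Campaign G has the higher rate every time. Pooled: 33.4% vs 24.5% — Campaign G has the higher rate overall. They agree.

no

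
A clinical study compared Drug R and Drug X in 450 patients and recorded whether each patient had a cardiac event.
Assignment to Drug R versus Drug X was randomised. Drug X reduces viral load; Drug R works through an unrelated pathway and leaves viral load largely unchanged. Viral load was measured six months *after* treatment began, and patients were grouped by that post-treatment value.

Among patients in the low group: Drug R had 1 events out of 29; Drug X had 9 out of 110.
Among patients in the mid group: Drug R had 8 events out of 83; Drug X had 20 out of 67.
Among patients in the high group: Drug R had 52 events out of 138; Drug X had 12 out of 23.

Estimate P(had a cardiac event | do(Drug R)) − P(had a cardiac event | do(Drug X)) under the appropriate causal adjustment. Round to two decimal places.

+0.04

The viral load-specific comparison favours Drug R throughout, but the pooled figures favour Drug X. The question is whether to condition on viral load.
Viral load is downstream of the drug. One should not condition on a consequence of treatment, so the overall rates are the right comparison.
The causal difference is the pooled difference: 0.244 − 0.205 = +0.039.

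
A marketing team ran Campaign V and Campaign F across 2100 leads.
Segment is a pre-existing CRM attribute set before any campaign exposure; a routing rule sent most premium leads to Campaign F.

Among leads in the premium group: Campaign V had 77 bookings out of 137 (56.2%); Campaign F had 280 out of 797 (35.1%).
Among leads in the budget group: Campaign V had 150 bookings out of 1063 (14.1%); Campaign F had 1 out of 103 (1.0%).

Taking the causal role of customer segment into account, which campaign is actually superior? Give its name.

Campaign V

Customer segment satisfies the back-door criterion: it is not a descendant of the campaign, and it blocks the spurious path from campaign to outcome. Adjusting for it (i.e., using the within-customer segment rates) gives the causal effect.
Within each level — premium: 56.2% vs 35.1%; budget: 14.1% vs 1.0% — Campaign V is higher every time.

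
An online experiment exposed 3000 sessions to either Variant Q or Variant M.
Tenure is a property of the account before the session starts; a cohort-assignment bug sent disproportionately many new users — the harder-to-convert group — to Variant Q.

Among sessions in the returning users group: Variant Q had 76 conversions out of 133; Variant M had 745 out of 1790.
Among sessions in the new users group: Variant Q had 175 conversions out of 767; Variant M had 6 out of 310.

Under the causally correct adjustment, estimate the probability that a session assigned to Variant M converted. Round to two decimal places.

0.27

Here user tenure is a common cause — it drives both which variant a case falls under and the outcome. The crude comparison mixes populations; the stratum-specific rates are the causally relevant ones.
Standardising Variant M to the population user tenure mix: 0.641·745/1790 + 0.359·6/310 = 0.274.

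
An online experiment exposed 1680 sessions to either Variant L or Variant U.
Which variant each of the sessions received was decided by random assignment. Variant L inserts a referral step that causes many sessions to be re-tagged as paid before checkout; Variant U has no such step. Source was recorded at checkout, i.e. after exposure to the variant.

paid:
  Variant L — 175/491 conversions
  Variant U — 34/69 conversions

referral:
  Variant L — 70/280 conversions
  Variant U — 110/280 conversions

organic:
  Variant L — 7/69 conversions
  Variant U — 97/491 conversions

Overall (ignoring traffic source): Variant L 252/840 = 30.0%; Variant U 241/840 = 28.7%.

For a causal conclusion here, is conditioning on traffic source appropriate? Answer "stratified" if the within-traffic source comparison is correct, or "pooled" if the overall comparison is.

Within every traffic source level Variant U has the higher rate, yet pooled Variant L does — Simpson's reversal.
Because the variant influences traffic source, traffic source is a post-treatment mediator, not a confounder. Stratifying on it would bias the estimate; the causal effect is the crude pooled difference.
Pooled: Variant L 30.0% vs Variant U 28.7%; Variant L is higher overall.

pooled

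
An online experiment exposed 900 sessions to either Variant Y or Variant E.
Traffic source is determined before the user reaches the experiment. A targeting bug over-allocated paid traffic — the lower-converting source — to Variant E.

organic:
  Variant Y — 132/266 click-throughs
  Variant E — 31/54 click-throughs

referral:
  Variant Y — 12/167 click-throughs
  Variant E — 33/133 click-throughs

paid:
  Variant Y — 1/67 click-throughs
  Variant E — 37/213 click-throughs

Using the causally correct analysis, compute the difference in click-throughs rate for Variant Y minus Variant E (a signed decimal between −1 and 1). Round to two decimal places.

Variant E is higher inside every traffic source stratum but Variant Y is higher in aggregate. Whether to stratify depends on how traffic source relates to the variant.
Traffic source differs across variants for reasons unrelated to any effect of the variant itself, and it separately predicts the outcome — a classic confounder. We must compare within traffic source levels.
Adjusting over the population distribution of traffic source: 0.356·(0.496−0.574) + 0.333·(0.072−0.248) + 0.311·(0.015−0.174) = -0.136.

-0.14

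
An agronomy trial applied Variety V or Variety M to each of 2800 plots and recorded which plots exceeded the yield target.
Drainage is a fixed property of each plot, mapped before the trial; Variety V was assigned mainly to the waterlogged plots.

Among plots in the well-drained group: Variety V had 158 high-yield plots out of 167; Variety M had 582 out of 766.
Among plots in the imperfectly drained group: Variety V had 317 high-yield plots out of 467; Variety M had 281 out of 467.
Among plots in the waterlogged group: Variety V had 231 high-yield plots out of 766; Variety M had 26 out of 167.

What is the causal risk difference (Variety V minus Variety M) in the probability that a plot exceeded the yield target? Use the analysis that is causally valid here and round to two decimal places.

+0.14

Since field drainage is a pre-existing factor (not a product of the variety) and it affects the outcome on its own, it is a confounder. The stratified rates, not the pooled rate, identify the causal effect.
Adjusting over the population distribution of field drainage: 0.333·(0.946−0.760) + 0.334·(0.679−0.602) + 0.333·(0.302−0.156) = +0.136.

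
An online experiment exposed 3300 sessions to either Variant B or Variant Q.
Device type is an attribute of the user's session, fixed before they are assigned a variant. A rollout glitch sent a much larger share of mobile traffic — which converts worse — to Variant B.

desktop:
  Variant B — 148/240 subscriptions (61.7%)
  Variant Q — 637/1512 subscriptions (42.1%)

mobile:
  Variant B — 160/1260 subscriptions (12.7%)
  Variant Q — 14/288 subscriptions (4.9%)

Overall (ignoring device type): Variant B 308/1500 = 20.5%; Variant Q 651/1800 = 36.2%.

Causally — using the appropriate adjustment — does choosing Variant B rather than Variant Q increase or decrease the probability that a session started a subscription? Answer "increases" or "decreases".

increases

The device type-specific comparison favours Variant B throughout, but the pooled figures favour Variant Q. The question is whether to condition on device type.
Nothing the variant does changes device type; the imbalance is an allocation artefact. With device type also predicting the outcome, the pooled figure is confounded, and the within-stratum comparison is the causal one.
Within each level — desktop: 61.7% vs 42.1%; mobile: 12.7% vs 4.9% — Variant B is higher every time.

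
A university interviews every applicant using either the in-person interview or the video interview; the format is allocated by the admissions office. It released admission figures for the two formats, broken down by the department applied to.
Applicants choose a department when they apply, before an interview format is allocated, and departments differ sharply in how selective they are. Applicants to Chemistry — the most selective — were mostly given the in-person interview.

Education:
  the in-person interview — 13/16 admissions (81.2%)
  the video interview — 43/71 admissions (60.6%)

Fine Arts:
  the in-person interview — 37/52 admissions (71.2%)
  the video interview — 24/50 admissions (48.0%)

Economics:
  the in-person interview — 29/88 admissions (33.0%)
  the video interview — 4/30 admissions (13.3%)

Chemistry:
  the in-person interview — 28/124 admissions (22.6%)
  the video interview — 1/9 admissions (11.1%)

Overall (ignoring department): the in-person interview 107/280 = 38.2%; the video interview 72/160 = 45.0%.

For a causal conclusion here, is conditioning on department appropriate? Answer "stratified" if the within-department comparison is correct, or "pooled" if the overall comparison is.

stratified

the in-person interview is higher inside every department stratum but the video interview is higher in aggregate. Whether to stratify depends on how department relates to the interview format.
Department differs across interview formats for reasons unrelated to any effect of the interview format itself, and it separately predicts the outcome — a classic confounder. We must compare within department levels.
Within each level — Education: 81.2% vs 60.6%; Fine Arts: 71.2% vs 48.0%; Economics: 33.0% vs 13.3%; Chemistry: 22.6% vs 11.1% — the in-person interview is higher every time.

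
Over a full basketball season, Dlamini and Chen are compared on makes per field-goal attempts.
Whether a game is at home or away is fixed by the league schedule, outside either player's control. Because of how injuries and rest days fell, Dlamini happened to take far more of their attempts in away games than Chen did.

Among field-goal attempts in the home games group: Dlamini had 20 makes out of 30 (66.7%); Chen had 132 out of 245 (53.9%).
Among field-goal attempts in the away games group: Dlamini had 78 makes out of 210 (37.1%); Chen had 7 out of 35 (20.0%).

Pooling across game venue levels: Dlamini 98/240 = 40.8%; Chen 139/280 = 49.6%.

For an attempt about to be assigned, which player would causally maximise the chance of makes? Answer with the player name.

Dlamini

The stratified and pooled comparisons disagree (Dlamini wins within each game venue; Chen wins overall), so the answer turns on the causal role of game venue.
The imbalance in game venue arose from how field-goal attempts were allocated, not from anything the player did; and game venue independently affects the outcome. The pooled gap is confounded — condition on game venue.
Within each level — home games: 66.7% vs 53.9%; away games: 37.1% vs 20.0% — Dlamini is higher every time.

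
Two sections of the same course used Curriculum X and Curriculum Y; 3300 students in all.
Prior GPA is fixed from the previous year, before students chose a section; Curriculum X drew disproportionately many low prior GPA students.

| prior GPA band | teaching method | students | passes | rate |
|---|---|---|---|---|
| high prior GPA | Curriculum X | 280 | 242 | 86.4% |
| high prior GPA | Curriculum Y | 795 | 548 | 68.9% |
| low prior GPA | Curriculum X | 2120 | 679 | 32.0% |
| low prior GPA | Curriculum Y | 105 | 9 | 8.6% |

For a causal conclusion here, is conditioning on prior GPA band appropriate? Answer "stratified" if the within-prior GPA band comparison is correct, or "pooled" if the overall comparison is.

The prior GPA band-specific comparison favours Curriculum X throughout, but the pooled figures favour Curriculum Y. The question is whether to condition on prior GPA band.
Prior GPA band satisfies the back-door criterion: it is not a descendant of the teaching method, and it blocks the spurious path from teaching method to outcome. Adjusting for it (i.e., using the within-prior GPA band rates) gives the causal effect.
Within each level — high prior GPA: 86.4% vs 68.9%; low prior GPA: 32.0% vs 8.6% — Curriculum X is higher every time.

stratified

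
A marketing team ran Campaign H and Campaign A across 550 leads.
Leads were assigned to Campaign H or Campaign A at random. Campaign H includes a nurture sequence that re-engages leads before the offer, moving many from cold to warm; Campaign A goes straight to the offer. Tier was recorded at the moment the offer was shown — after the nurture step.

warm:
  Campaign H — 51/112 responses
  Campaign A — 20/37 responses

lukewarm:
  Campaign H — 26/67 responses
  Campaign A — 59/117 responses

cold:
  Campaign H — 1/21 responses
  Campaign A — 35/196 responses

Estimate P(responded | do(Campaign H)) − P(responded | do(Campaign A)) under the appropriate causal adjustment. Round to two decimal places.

The engagement tier-specific comparison favours Campaign A throughout, but the pooled figures favour Campaign H. The question is whether to condition on engagement tier.
Stratifying would compare campaigns among leads the campaigns themselves sorted into engagement tier groups — a form of selection on an intermediate. The unconditioned pooled rates give the total causal effect.
The causal difference is the pooled difference: 0.390 − 0.326 = +0.064.

+0.06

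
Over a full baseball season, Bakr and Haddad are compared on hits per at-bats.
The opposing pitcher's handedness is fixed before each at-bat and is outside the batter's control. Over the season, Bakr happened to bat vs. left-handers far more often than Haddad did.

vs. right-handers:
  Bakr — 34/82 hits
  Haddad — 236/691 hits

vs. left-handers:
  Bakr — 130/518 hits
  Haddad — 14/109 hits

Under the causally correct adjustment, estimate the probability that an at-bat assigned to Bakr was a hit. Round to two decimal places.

0.34

Pitcher handedness satisfies the back-door criterion: it is not a descendant of the player, and it blocks the spurious path from player to outcome. Adjusting for it (i.e., using the within-pitcher handedness rates) gives the causal effect.
Standardising Bakr to the population pitcher handedness mix: 0.552·34/82 + 0.448·130/518 = 0.341.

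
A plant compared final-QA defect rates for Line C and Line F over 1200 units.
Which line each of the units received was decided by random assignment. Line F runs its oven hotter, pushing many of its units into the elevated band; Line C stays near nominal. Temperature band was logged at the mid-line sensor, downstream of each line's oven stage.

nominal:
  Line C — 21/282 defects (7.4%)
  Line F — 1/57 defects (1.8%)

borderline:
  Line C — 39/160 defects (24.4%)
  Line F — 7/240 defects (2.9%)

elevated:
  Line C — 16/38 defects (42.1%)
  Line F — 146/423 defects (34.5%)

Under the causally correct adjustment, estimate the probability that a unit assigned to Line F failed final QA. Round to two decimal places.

0.21

In-process temperature band lies on the pathway line → in-process temperature band → outcome, so adjusting for it blocks the indirect effect. For the total causal effect of line, use the unadjusted pooled rates.
So P(outcome | do(Line F)) is just the pooled rate for Line F: 154/720 = 0.214.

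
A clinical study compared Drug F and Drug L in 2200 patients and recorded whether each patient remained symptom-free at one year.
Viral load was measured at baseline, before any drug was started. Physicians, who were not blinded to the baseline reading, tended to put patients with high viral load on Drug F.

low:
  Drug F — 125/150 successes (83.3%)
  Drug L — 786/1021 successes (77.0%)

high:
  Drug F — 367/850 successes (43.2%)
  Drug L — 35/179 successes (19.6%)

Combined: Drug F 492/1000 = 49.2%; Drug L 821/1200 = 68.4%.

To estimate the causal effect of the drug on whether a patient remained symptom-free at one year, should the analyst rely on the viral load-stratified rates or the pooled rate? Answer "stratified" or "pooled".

Since viral load is a pre-existing factor (not a product of the drug) and it affects the outcome on its own, it is a confounder. The stratified rates, not the pooled rate, identify the causal effect.
Within each level — low: 83.3% vs 77.0%; high: 43.2% vs 19.6% — Drug F is higher every time.

stratified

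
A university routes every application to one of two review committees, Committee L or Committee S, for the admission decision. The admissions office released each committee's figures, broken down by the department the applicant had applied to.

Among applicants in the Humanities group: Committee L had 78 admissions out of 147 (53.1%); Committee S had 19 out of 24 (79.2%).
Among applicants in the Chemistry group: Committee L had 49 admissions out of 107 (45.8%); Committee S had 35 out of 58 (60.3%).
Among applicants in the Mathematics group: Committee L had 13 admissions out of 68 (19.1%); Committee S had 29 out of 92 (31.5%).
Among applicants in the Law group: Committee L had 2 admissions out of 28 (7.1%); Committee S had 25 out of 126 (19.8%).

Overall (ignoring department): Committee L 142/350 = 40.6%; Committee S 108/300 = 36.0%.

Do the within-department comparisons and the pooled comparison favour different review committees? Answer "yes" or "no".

Within each department level (Humanities 53.1% vs 79.2%; Chemistry 45.8% vs 60.3%; Mathematics 19.1% vs 31.5%; Law 7.1% vs 19.8%), Committee S has the higher rate every time. Pooled: 40.6% vs 36.0% — Committee L has the higher rate overall. The two comparisons disagree.

yes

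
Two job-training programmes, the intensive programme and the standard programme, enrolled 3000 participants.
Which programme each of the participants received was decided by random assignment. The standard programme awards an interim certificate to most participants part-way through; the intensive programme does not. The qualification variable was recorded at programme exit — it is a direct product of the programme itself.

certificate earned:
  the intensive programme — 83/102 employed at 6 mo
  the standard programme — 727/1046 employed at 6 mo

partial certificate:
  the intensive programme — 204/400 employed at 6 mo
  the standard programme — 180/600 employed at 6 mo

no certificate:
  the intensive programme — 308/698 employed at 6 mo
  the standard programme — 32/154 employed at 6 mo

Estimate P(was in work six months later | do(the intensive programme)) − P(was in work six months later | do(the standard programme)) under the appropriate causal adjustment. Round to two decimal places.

-0.03

Qualification attained during the programme is downstream of the programme. One should not condition on a consequence of treatment, so the overall rates are the right comparison.
The causal difference is the pooled difference: 0.496 − 0.522 = -0.026.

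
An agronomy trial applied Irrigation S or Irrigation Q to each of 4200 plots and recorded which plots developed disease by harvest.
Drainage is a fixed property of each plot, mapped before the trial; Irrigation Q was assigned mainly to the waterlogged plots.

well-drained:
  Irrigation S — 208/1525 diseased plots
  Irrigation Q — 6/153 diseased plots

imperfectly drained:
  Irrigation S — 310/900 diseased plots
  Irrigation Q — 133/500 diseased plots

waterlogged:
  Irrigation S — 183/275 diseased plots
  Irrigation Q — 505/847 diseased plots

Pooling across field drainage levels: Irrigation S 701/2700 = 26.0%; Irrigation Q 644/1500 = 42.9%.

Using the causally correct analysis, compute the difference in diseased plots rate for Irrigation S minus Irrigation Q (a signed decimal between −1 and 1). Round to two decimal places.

+0.08

The field drainage-specific comparison favours Irrigation Q throughout, but the pooled figures favour Irrigation S. The question is whether to condition on field drainage.
Field drainage satisfies the back-door criterion: it is not a descendant of the irrigation, and it blocks the spurious path from irrigation to outcome. Adjusting for it (i.e., using the within-field drainage rates) gives the causal effect.
Adjusting over the population distribution of field drainage: 0.400·(0.136−0.039) + 0.333·(0.344−0.266) + 0.267·(0.665−0.596) = +0.083.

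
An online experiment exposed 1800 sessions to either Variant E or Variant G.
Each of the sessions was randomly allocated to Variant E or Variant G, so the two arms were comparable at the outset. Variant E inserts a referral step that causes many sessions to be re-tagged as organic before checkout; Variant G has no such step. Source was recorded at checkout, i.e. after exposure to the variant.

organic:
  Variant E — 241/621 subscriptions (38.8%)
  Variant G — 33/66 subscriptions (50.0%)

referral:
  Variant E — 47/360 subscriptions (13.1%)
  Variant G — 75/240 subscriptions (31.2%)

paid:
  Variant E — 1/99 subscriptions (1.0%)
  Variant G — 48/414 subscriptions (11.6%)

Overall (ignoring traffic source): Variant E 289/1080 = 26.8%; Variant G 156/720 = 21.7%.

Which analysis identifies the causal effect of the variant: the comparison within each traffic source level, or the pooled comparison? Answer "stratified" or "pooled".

The stratified and pooled comparisons disagree (Variant G wins within each traffic source; Variant E wins overall), so the answer turns on the causal role of traffic source.
Traffic source lies on the pathway variant → traffic source → outcome, so adjusting for it blocks the indirect effect. For the total causal effect of variant, use the unadjusted pooled rates.
Pooled: Variant E 26.8% vs Variant G 21.7%; Variant E is higher overall.

pooled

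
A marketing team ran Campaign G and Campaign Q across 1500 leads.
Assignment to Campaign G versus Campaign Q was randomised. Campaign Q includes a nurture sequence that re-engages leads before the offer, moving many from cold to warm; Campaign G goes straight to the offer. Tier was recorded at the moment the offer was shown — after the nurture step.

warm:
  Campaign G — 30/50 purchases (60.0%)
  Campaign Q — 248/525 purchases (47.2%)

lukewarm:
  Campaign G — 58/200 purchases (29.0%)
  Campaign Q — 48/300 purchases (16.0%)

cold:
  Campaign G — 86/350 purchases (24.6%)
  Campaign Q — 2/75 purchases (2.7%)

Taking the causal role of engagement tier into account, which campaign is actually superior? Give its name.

Campaign Q

Within every engagement tier level Campaign G has the higher rate, yet pooled Campaign Q does — Simpson's reversal.
Engagement tier is recorded after the campaign and is itself shifted by it — it sits on the causal path from campaign to outcome. Conditioning on a mediator would strip out part of the effect we want; the pooled comparison gives the total causal effect.
Pooled: Campaign G 29.0% vs Campaign Q 33.1%; Campaign Q is higher overall.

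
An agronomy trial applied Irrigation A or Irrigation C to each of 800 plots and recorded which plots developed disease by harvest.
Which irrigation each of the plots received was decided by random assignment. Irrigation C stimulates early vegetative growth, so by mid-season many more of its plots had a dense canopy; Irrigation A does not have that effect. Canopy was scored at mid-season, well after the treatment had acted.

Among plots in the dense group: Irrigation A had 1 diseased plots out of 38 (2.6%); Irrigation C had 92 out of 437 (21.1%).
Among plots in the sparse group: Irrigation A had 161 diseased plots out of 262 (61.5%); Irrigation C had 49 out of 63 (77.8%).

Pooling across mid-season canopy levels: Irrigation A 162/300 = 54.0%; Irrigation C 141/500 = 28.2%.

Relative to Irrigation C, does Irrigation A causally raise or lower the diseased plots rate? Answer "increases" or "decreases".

Irrigation A is lower inside every mid-season canopy stratum but Irrigation C is lower in aggregate. Whether to stratify depends on how mid-season canopy relates to the irrigation.
Mid-season canopy lies on the pathway irrigation → mid-season canopy → outcome, so adjusting for it blocks the indirect effect. For the total causal effect of irrigation, use the unadjusted pooled rates.
Pooled: Irrigation A 54.0% vs Irrigation C 28.2%; Irrigation C is lower overall.

increases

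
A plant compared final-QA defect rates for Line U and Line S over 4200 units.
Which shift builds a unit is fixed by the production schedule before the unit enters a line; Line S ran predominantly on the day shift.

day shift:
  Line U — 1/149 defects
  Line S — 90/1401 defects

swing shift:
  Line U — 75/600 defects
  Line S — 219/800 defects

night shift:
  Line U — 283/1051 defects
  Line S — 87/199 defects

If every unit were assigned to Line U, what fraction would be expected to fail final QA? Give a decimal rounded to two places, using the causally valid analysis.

Shift is set before the line has any effect — it is not caused by the line — and it independently drives the outcome. That makes it a confounder, so the causal comparison is within shift levels.
Standardising Line U to the population shift mix: 0.369·1/149 + 0.333·75/600 + 0.298·283/1051 = 0.124.

0.12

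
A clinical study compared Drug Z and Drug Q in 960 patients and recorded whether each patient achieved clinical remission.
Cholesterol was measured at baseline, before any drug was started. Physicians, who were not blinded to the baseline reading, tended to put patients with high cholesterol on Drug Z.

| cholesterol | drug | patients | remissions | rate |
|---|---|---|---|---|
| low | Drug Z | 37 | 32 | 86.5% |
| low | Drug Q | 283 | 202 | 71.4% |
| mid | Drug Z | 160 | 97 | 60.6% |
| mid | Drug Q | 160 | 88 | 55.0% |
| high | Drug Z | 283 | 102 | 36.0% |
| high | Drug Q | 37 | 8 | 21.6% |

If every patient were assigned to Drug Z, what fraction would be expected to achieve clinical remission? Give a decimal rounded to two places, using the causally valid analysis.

Drug Z is higher inside every cholesterol stratum but Drug Q is higher in aggregate. Whether to stratify depends on how cholesterol relates to the drug.
Since cholesterol is a pre-existing factor (not a product of the drug) and it affects the outcome on its own, it is a confounder. The stratified rates, not the pooled rate, identify the causal effect.
Standardising Drug Z to the population cholesterol mix: 0.333·32/37 + 0.333·97/160 + 0.333·102/283 = 0.611.

0.61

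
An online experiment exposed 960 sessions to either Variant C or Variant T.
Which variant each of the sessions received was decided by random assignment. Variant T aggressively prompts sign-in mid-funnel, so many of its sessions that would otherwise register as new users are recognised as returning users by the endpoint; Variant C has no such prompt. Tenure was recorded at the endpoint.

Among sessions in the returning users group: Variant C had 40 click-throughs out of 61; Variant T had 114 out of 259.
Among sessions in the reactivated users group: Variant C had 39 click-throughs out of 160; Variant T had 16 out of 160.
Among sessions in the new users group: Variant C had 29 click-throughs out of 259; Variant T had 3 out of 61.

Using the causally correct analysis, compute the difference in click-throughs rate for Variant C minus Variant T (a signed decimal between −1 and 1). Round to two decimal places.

Variant C is higher inside every user tenure stratum but Variant T is higher in aggregate. Whether to stratify depends on how user tenure relates to the variant.
User tenure is downstream of the variant. One should not condition on a consequence of treatment, so the overall rates are the right comparison.
The causal difference is the pooled difference: 0.225 − 0.277 = -0.052.

-0.05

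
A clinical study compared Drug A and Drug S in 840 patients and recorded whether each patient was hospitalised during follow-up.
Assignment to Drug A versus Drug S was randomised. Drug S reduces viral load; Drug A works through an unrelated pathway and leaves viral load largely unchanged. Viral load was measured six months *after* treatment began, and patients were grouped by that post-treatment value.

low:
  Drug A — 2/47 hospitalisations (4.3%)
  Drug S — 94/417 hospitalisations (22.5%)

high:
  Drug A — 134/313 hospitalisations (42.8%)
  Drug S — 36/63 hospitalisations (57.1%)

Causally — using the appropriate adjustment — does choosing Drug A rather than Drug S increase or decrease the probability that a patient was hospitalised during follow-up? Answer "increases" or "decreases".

increases

Drug A is lower inside every viral load stratum but Drug S is lower in aggregate. Whether to stratify depends on how viral load relates to the drug.
Viral load here is a post-treatment variable shaped by the drug; conditioning on it would introduce bias rather than remove it. The overall comparison is the causal one.
Pooled: Drug A 37.8% vs Drug S 27.1%; Drug S is lower overall.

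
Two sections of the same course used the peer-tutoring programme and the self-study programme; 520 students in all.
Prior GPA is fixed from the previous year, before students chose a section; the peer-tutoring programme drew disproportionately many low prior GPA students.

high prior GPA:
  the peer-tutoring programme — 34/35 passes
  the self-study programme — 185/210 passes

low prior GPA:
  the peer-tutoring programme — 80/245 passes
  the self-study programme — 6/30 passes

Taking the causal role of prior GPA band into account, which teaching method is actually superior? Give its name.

The stratified and pooled comparisons disagree (the peer-tutoring programme wins within each prior GPA band; the self-study programme wins overall), so the answer turns on the causal role of prior GPA band.
Prior GPA band satisfies the back-door criterion: it is not a descendant of the teaching method, and it blocks the spurious path from teaching method to outcome. Adjusting for it (i.e., using the within-prior GPA band rates) gives the causal effect.
Within each level — high prior GPA: 97.1% vs 88.1%; low prior GPA: 32.7% vs 20.0% — the peer-tutoring programme is higher every time.

the peer-tutoring programme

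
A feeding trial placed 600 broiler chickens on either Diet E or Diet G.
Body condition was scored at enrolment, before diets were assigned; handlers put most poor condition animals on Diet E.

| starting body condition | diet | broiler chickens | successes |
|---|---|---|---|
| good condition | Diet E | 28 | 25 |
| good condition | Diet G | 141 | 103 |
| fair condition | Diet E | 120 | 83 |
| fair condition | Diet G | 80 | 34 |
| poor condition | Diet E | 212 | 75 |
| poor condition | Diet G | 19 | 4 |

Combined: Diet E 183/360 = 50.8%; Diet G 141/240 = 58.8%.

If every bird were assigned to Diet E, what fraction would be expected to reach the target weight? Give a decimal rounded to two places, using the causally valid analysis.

Here starting body condition is a common cause — it drives both which diet a case falls under and the outcome. The crude comparison mixes populations; the stratum-specific rates are the causally relevant ones.
Standardising Diet E to the population starting body condition mix: 0.282·25/28 + 0.333·83/120 + 0.385·75/212 = 0.618.

0.62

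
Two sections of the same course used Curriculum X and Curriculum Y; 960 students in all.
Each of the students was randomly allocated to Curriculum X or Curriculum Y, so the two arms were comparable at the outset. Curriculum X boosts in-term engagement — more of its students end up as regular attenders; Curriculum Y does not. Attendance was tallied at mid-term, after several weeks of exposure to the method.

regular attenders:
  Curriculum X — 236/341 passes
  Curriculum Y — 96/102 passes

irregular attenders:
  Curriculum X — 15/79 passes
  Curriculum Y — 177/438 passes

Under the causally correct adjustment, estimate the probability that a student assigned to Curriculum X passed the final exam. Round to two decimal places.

Mid-term attendance is downstream of the teaching method. One should not condition on a consequence of treatment, so the overall rates are the right comparison.
So P(outcome | do(Curriculum X)) is just the pooled rate for Curriculum X: 251/420 = 0.598.

0.60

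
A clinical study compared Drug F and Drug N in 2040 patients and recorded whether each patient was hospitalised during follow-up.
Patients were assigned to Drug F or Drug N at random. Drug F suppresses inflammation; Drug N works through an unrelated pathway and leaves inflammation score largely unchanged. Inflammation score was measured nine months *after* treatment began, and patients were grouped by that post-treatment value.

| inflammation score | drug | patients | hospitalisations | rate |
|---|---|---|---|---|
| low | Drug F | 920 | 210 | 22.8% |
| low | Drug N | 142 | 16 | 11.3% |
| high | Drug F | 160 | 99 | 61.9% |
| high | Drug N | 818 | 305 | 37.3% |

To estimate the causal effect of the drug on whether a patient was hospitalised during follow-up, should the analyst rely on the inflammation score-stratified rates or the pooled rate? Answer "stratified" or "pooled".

Inflammation score lies on the pathway drug → inflammation score → outcome, so adjusting for it blocks the indirect effect. For the total causal effect of drug, use the unadjusted pooled rates.
Pooled: Drug F 28.6% vs Drug N 33.4%; Drug F is lower overall.

pooled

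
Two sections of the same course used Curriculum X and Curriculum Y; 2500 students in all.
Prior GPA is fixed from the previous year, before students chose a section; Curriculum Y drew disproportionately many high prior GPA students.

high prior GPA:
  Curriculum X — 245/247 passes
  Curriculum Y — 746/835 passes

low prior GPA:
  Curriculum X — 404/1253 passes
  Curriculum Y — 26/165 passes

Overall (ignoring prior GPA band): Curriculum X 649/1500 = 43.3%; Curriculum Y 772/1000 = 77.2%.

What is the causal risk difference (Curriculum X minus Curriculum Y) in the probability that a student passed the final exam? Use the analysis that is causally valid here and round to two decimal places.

The stratified and pooled comparisons disagree (Curriculum X wins within each prior GPA band; Curriculum Y wins overall), so the answer turns on the causal role of prior GPA band.
Here prior GPA band is a common cause — it drives both which teaching method a case falls under and the outcome. The crude comparison mixes populations; the stratum-specific rates are the causally relevant ones.
Adjusting over the population distribution of prior GPA band: 0.433·(0.992−0.893) + 0.567·(0.322−0.158) = +0.136.

+0.14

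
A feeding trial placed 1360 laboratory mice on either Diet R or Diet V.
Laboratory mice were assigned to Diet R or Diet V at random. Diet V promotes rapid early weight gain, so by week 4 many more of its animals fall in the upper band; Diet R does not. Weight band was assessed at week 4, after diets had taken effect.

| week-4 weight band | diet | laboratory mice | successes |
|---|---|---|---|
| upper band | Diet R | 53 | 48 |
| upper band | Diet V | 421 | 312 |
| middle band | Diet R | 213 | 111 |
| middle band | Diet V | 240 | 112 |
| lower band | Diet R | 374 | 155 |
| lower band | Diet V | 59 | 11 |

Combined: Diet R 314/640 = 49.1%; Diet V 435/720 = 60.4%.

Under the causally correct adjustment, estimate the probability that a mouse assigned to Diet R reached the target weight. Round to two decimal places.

0.49

Week-4 weight band lies on the pathway diet → week-4 weight band → outcome, so adjusting for it blocks the indirect effect. For the total causal effect of diet, use the unadjusted pooled rates.
So P(outcome | do(Diet R)) is just the pooled rate for Diet R: 314/640 = 0.491.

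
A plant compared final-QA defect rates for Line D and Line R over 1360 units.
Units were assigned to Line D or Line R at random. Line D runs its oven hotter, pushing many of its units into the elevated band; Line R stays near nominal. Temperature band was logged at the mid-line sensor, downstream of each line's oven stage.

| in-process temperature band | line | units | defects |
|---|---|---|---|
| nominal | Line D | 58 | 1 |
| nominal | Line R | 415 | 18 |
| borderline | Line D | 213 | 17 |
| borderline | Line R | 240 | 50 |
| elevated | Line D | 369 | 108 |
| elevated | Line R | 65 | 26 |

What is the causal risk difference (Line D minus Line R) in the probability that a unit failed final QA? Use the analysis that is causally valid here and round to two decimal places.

Because the line influences in-process temperature band, in-process temperature band is a post-treatment mediator, not a confounder. Stratifying on it would bias the estimate; the causal effect is the crude pooled difference.
The causal difference is the pooled difference: 0.197 − 0.131 = +0.066.

+0.07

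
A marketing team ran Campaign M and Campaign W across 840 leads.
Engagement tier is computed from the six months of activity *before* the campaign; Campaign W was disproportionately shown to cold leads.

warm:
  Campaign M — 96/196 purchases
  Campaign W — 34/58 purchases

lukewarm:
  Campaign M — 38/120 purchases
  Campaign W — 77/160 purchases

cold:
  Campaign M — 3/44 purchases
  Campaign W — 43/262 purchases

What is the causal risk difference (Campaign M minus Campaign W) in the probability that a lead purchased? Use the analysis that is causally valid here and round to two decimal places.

-0.12

Engagement tier is set before the campaign has any effect — it is not caused by the campaign — and it independently drives the outcome. That makes it a confounder, so the causal comparison is within engagement tier levels.
Adjusting over the population distribution of engagement tier: 0.302·(0.490−0.586) + 0.333·(0.317−0.481) + 0.364·(0.068−0.164) = -0.119.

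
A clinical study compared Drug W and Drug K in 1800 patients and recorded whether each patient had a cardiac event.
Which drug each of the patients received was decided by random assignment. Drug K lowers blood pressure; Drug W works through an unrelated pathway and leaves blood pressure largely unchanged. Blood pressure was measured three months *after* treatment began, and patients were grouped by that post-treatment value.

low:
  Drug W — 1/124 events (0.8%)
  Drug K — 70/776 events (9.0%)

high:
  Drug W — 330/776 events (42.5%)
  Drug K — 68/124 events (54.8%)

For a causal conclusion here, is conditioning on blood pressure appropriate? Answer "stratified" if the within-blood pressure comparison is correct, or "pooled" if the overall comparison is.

Blood pressure lies on the pathway drug → blood pressure → outcome, so adjusting for it blocks the indirect effect. For the total causal effect of drug, use the unadjusted pooled rates.
Pooled: Drug W 36.8% vs Drug K 15.3%; Drug K is lower overall.

pooled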